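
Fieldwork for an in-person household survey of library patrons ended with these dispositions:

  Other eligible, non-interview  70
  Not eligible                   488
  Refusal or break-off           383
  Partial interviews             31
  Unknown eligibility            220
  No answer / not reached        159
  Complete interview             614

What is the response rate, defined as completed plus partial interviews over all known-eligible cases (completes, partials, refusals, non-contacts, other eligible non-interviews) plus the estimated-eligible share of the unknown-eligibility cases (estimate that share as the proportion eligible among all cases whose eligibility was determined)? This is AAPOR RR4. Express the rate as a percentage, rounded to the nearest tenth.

45.6%

Num: 614 + 31 = 645
Determined eligible: 614 + 31 + 383 + 159 + 70 = 1257
e = 1257 / (1257 + 488) = 1257 / 1745 = 0.7203
e × U: 0.7203 × 220 = 158.47
Denominator: 1257 + 158.47 = 1415.47
RR4 = 645 / 1415.47 = 0.4557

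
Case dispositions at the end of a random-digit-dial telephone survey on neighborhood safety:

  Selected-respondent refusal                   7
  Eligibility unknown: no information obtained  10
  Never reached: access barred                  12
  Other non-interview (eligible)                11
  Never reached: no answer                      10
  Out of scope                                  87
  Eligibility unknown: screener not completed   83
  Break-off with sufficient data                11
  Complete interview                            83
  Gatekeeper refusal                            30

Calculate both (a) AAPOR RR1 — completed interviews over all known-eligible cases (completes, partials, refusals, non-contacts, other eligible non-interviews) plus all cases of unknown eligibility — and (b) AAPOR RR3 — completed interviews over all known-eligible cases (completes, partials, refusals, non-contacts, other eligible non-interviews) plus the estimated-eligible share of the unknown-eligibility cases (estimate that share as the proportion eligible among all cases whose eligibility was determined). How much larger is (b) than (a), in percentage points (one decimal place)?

4.6

Declined to participate = 30 + 7 = 37
No answer / not reached = 10 + 12 = 22
Unknown if eligible = 83 + 10 = 93
Num → 83
Denominator → 83 + 11 + 37 + 22 + 11 + 93 = 257
RR1 = 83 / 257 = 0.3230
Eligible (known) → 83 + 11 + 37 + 22 + 11 = 164
e = 164 / (164 + 87) = 164 / 251 = 0.6534
Estimated eligible among unknowns → 0.6534 × 93 = 60.77
Denominator → 164 + 60.77 = 224.77
RR3 = 83 / 224.77 = 0.3693
Difference = 36.93 − 32.30 = 4.63 percentage points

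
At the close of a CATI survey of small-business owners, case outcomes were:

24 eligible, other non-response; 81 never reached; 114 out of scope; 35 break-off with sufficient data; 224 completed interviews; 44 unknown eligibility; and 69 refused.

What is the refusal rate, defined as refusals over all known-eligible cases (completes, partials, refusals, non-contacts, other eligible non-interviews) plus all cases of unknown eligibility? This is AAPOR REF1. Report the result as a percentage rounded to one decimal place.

Numerator = 69
Denom = 224 + 35 + 69 + 81 + 24 + 44 = 477
REF1 = 69 / 477 = 0.1447

14.5%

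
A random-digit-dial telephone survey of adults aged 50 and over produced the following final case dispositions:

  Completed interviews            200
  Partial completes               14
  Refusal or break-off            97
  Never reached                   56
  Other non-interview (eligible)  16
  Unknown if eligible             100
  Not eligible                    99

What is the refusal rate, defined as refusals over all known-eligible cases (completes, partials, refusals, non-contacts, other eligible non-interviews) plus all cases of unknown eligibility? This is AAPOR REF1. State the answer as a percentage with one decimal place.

20.1%

Top → 97
Base → 200 + 14 + 97 + 56 + 16 + 100 = 483
REF1 = 97 / 483 = 0.2008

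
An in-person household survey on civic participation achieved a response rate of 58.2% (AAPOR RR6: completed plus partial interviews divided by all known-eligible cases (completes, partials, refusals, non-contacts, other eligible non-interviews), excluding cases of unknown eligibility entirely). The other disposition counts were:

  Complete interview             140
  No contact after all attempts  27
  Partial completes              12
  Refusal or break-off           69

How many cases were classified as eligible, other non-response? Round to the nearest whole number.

Num → 140 + 12 = 152
RR6 = 152 / D = 0.582
D = 152 / 0.582 = 261.2
Other denominator terms total 248
eligible, other non-response = 261.2 − 248 ≈ 13

13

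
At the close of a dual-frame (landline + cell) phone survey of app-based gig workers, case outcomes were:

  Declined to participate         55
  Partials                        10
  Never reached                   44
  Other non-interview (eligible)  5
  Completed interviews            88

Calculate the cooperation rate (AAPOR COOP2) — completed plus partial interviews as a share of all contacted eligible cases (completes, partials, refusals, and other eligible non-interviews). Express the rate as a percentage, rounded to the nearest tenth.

Num = 88 + 10 = 98
Denominator = 88 + 10 + 55 + 5 = 158
COOP2 = 98 / 158 = 0.6203

62.0%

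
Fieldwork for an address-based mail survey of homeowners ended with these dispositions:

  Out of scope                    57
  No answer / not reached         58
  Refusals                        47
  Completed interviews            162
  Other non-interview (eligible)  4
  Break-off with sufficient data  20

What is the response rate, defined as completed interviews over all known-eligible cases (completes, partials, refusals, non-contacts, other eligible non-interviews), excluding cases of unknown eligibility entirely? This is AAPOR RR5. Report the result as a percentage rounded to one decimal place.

55.7%

Num = 162
Denom = 162 + 20 + 47 + 58 + 4 = 291
RR5 = 162 / 291 = 0.5567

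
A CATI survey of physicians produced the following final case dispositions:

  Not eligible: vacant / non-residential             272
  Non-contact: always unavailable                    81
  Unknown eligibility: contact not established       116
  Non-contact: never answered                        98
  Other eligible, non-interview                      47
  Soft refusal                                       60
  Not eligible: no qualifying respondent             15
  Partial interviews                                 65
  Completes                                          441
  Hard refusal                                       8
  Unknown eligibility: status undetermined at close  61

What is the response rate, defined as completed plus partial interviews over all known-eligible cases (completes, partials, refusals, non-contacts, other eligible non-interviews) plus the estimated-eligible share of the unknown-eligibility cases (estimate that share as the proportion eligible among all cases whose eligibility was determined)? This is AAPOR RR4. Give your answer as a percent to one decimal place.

Declined to participate = 8 + 60 = 68
No answer / not reached = 98 + 81 = 179
Undetermined eligibility = 116 + 61 = 177
Ineligible = 15 + 272 = 287
Top: 441 + 65 = 506
Known eligible: 441 + 65 + 68 + 179 + 47 = 800
e = 800 / (800 + 287) = 800 / 1087 = 0.7360
e × U: 0.7360 × 177 = 130.27
Base: 800 + 130.27 = 930.27
RR4 = 506 / 930.27 = 0.5439

54.4%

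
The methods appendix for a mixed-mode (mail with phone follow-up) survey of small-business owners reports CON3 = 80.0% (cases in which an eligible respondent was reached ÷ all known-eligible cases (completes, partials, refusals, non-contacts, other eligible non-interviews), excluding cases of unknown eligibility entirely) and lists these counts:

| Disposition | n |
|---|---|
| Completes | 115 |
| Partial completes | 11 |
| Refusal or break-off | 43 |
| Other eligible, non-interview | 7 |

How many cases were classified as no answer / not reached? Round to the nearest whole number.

44

Top → 115 + 11 + 43 + 7 = 176
CON3 = 176 / D = 0.800
D = 176 / 0.800 = 220.0
Remaining denominator categories sum to 176
no answer / not reached = 220.0 − 176 ≈ 44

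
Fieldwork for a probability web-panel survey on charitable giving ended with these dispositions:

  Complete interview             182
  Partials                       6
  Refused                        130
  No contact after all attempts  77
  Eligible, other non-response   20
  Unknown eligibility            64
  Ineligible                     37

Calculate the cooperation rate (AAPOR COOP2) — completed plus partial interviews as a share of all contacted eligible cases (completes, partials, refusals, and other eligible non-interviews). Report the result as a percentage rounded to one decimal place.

Num → 182 + 6 = 188
Base → 182 + 6 + 130 + 20 = 338
COOP2 = 188 / 338 = 0.5562

55.6%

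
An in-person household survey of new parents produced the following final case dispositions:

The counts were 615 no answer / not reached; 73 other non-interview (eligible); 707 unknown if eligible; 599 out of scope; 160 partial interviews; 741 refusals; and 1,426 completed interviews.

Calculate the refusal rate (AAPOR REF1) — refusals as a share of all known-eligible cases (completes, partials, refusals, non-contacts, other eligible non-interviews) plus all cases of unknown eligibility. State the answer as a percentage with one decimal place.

19.9%

Num → 741
Base → 1426 + 160 + 741 + 615 + 73 + 707 = 3722
REF1 = 741 / 3722 = 0.1991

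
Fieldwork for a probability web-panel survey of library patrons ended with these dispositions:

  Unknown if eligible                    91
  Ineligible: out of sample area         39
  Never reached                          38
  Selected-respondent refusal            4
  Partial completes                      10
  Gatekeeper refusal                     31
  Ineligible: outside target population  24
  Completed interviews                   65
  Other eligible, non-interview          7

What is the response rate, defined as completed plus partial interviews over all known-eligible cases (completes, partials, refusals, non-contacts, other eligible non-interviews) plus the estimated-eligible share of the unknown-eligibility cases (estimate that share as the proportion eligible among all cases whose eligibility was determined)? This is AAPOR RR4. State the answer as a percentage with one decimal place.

Refused = 31 + 4 = 35
Not eligible = 24 + 39 = 63
Num = 65 + 10 = 75
Known eligible = 65 + 10 + 35 + 38 + 7 = 155
e = 155 / (155 + 63) = 155 / 218 = 0.7110
e × U = 0.7110 × 91 = 64.70
Base = 155 + 64.70 = 219.70
RR4 = 75 / 219.70 = 0.3414

34.1%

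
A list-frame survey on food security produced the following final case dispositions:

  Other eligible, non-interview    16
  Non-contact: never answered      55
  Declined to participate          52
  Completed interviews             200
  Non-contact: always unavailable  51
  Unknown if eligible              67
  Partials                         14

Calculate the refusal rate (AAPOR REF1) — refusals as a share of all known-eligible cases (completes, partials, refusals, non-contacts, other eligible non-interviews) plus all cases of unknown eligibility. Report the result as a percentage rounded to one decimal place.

11.4%

Non-contacts = 55 + 51 = 106
Num = 52
Base = 200 + 14 + 52 + 106 + 16 + 67 = 455
REF1 = 52 / 455 = 0.1143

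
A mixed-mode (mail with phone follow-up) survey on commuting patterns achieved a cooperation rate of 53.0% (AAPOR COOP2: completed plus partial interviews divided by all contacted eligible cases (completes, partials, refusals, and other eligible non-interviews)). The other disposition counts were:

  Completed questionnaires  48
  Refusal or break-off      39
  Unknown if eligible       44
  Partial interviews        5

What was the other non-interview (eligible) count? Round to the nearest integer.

Num: 48 + 5 = 53
COOP2 = 53 / D = 0.530
D = 53 / 0.530 = 100.0
Other denominator terms total 92
other non-interview (eligible) = 100.0 − 92 ≈ 8

8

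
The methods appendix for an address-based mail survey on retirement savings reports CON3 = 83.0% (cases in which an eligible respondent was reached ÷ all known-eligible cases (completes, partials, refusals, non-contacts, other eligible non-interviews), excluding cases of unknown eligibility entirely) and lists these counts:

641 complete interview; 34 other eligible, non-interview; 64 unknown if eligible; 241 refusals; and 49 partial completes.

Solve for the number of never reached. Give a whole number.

Top: 641 + 49 + 241 + 34 = 965
CON3 = 965 / D = 0.830
D = 965 / 0.830 = 1162.7
Other denominator terms total 965
never reached = 1162.7 − 965 ≈ 198

198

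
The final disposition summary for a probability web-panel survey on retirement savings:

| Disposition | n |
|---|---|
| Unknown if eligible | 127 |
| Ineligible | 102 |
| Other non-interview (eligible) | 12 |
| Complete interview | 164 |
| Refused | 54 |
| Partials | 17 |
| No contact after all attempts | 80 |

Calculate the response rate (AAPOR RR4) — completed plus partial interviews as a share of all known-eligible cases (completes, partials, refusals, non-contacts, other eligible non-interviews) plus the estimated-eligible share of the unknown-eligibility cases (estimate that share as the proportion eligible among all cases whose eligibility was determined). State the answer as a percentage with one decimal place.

Top: 164 + 17 = 181
Known eligible: 164 + 17 + 54 + 80 + 12 = 327
e = 327 / (327 + 102) = 327 / 429 = 0.7622
Eligible share of unknowns: 0.7622 × 127 = 96.80
Denominator: 327 + 96.80 = 423.80
RR4 = 181 / 423.80 = 0.4271

42.7%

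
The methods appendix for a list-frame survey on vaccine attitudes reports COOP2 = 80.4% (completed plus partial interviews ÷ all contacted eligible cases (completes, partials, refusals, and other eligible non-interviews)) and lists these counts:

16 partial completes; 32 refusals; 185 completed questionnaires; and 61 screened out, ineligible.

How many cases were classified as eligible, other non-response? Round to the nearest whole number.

Num = 185 + 16 = 201
COOP2 = 201 / D = 0.804
D = 201 / 0.804 = 250.0
Rest of base = 233
eligible, other non-response = 250.0 − 233 ≈ 17

17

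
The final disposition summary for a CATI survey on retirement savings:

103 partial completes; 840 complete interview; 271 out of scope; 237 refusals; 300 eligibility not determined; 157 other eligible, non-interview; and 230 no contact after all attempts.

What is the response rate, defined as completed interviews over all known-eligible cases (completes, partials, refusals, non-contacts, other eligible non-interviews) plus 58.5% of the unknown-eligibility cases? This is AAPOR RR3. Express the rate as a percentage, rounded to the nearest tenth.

48.2%

Num: 840
Determined eligible: 840 + 103 + 237 + 230 + 157 = 1567
Estimated eligible among unknowns: 0.5850 × 300 = 175.50
Denominator: 1567 + 175.50 = 1742.50
RR3 = 840 / 1742.50 = 0.4821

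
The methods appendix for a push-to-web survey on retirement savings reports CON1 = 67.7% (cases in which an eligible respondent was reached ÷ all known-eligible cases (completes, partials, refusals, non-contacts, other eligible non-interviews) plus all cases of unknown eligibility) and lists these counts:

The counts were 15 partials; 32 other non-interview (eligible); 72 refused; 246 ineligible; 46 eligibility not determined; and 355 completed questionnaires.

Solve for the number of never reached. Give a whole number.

180

Numerator: 355 + 15 + 72 + 32 = 474
CON1 = 474 / D = 0.677
D = 474 / 0.677 = 700.1
Other denominator terms total 520
never reached = 700.1 − 520 ≈ 180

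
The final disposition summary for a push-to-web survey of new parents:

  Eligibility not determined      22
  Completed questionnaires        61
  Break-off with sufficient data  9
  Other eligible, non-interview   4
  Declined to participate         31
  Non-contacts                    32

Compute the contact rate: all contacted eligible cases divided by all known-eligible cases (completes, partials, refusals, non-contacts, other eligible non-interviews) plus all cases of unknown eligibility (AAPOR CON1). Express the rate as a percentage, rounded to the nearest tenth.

66.0%

Num → 61 + 9 + 31 + 4 = 105
Denom → 61 + 9 + 31 + 32 + 4 + 22 = 159
CON1 = 105 / 159 = 0.6604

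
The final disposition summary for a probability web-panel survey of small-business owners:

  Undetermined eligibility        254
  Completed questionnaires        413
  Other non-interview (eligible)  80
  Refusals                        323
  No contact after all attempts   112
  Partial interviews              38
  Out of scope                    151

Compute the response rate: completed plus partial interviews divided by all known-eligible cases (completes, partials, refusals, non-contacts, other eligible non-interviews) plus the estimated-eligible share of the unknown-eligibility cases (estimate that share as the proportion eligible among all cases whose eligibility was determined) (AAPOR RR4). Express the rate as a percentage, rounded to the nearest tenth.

38.0%

Numerator: 413 + 38 = 451
Determined eligible: 413 + 38 + 323 + 112 + 80 = 966
e = 966 / (966 + 151) = 966 / 1117 = 0.8648
Estimated eligible among unknowns: 0.8648 × 254 = 219.66
Denom: 966 + 219.66 = 1185.66
RR4 = 451 / 1185.66 = 0.3804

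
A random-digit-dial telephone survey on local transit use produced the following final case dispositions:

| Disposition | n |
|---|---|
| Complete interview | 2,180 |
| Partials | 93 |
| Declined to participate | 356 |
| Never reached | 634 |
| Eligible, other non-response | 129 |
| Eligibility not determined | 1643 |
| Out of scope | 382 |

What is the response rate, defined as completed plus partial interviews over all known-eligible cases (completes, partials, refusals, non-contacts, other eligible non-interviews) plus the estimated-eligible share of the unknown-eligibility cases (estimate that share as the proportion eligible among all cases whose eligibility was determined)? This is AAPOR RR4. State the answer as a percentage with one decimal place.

Numerator: 2180 + 93 = 2273
Eligible (known): 2180 + 93 + 356 + 634 + 129 = 3392
e = 3392 / (3392 + 382) = 3392 / 3774 = 0.8988
Eligible share of unknowns: 0.8988 × 1643 = 1476.73
Base: 3392 + 1476.73 = 4868.73
RR4 = 2273 / 4868.73 = 0.4669

46.7%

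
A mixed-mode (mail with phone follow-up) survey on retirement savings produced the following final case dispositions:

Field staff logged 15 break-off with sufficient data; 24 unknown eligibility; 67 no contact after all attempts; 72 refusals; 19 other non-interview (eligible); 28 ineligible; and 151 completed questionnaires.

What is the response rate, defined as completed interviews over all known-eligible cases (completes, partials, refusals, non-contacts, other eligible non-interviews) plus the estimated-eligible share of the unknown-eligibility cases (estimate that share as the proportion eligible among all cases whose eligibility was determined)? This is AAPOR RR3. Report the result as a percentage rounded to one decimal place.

43.6%

Num → 151
Eligible (known) → 151 + 15 + 72 + 67 + 19 = 324
e = 324 / (324 + 28) = 324 / 352 = 0.9205
Estimated eligible among unknowns → 0.9205 × 24 = 22.09
Base → 324 + 22.09 = 346.09
RR3 = 151 / 346.09 = 0.4363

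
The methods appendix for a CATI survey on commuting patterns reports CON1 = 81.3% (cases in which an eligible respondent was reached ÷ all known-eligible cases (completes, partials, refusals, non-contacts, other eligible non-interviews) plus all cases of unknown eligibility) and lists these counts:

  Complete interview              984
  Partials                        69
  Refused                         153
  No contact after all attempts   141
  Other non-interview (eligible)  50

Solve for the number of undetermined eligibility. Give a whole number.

148

Numerator → 984 + 69 + 153 + 50 = 1256
CON1 = 1256 / D = 0.813
D = 1256 / 0.813 = 1544.9
Rest of base = 1397
undetermined eligibility = 1544.9 − 1397 ≈ 148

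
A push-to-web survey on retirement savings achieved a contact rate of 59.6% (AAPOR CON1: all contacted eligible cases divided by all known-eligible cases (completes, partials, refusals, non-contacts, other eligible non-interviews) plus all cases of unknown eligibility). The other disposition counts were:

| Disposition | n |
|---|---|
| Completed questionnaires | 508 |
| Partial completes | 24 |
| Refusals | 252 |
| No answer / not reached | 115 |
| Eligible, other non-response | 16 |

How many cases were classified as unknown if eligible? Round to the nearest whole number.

427

Num: 508 + 24 + 252 + 16 = 800
CON1 = 800 / D = 0.596
D = 800 / 0.596 = 1342.3
Other denominator terms total 915
unknown if eligible = 1342.3 − 915 ≈ 427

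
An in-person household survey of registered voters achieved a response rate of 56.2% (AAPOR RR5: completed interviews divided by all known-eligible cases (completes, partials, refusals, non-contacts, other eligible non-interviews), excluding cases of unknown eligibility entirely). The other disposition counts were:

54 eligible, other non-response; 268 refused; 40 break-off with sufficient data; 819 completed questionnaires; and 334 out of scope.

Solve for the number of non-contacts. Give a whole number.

RR5 = 819 / D = 0.562
D = 819 / 0.562 = 1457.3
Remaining denominator categories sum to 1181
non-contacts = 1457.3 − 1181 ≈ 276

276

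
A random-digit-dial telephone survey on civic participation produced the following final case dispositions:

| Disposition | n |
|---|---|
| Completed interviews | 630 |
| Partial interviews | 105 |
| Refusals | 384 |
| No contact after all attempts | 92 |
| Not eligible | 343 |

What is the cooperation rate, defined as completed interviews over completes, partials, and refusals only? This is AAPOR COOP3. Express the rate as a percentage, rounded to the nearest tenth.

56.3%

Top → 630
Denom → 630 + 105 + 384 = 1119
COOP3 = 630 / 1119 = 0.5630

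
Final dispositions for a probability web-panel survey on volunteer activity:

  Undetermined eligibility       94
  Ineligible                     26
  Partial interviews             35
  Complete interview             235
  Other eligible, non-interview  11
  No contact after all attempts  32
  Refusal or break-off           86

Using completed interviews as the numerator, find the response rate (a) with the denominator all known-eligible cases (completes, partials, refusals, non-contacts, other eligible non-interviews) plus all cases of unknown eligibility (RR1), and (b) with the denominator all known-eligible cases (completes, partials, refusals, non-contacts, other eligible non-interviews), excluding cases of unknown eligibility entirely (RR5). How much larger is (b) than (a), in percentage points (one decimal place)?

11.2

Num = 235
Denominator = 235 + 35 + 86 + 32 + 11 + 94 = 493
RR1 = 235 / 493 = 0.4767
Denominator = 235 + 35 + 86 + 32 + 11 = 399
RR5 = 235 / 399 = 0.5890
Difference = 58.90 − 47.67 = 11.23 percentage points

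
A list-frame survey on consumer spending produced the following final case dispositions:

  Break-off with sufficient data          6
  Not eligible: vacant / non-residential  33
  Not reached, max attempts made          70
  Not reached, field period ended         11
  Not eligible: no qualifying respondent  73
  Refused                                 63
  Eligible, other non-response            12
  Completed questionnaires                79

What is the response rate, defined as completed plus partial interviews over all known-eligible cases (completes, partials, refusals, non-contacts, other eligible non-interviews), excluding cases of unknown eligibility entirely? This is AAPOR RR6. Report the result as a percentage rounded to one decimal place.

No contact after all attempts = 11 + 70 = 81
Not eligible = 73 + 33 = 106
Top: 79 + 6 = 85
Denominator: 79 + 6 + 63 + 81 + 12 = 241
RR6 = 85 / 241 = 0.3527

35.3%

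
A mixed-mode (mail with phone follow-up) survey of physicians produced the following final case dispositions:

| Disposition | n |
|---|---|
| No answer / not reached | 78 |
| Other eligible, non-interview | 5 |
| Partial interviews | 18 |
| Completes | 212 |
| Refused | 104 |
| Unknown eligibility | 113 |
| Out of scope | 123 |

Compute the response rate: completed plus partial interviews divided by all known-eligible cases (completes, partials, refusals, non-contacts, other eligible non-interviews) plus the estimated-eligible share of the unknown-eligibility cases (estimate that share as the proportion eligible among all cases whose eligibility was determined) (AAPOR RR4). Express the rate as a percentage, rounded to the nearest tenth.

Numerator: 212 + 18 = 230
Known eligible: 212 + 18 + 104 + 78 + 5 = 417
e = 417 / (417 + 123) = 417 / 540 = 0.7722
e × U: 0.7722 × 113 = 87.26
Base: 417 + 87.26 = 504.26
RR4 = 230 / 504.26 = 0.4561

45.6%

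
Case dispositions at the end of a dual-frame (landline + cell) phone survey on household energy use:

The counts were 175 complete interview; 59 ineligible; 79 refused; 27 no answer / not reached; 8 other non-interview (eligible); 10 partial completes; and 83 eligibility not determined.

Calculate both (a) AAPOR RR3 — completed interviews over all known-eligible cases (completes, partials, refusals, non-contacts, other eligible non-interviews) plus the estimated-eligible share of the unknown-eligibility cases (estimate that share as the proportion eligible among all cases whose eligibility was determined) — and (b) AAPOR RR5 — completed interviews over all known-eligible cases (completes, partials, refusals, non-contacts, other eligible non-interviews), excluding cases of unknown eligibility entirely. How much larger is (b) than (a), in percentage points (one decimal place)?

11.0

Top = 175
Eligible (known) = 175 + 10 + 79 + 27 + 8 = 299
e = 299 / (299 + 59) = 299 / 358 = 0.8352
Estimated eligible among unknowns = 0.8352 × 83 = 69.32
Denom = 299 + 69.32 = 368.32
RR3 = 175 / 368.32 = 0.4751
Denom = 175 + 10 + 79 + 27 + 8 = 299
RR5 = 175 / 299 = 0.5853
Difference = 58.53 − 47.51 = 11.02 percentage points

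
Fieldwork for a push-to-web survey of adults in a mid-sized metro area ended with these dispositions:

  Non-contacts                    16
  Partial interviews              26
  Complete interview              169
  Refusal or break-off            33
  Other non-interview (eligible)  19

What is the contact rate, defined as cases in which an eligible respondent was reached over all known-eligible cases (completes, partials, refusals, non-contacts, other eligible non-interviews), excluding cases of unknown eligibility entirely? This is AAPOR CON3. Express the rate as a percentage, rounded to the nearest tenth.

Num = 169 + 26 + 33 + 19 = 247
Denom = 169 + 26 + 33 + 16 + 19 = 263
CON3 = 247 / 263 = 0.9392

93.9%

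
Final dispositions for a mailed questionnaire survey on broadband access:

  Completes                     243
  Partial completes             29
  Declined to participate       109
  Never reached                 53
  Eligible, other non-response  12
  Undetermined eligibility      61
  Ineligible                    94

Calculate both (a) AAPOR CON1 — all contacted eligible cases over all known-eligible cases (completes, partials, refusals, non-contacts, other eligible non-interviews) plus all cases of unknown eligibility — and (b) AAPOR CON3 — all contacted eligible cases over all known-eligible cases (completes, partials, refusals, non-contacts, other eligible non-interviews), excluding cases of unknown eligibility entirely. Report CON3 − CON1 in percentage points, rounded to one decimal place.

10.6

Num = 243 + 29 + 109 + 12 = 393
Base = 243 + 29 + 109 + 53 + 12 + 61 = 507
CON1 = 393 / 507 = 0.7751
Base = 243 + 29 + 109 + 53 + 12 = 446
CON3 = 393 / 446 = 0.8812
Difference = 88.12 − 77.51 = 10.61 percentage points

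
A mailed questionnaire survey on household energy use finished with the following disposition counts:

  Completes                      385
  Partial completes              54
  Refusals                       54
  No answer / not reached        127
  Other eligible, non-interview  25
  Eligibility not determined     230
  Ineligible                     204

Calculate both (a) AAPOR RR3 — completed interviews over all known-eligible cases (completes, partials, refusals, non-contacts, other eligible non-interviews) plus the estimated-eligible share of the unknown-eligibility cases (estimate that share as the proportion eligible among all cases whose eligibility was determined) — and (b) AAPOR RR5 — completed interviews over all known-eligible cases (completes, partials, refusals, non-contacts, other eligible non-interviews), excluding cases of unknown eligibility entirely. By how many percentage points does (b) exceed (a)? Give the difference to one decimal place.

12.7

Numerator = 385
Determined eligible = 385 + 54 + 54 + 127 + 25 = 645
e = 645 / (645 + 204) = 645 / 849 = 0.7597
e × U = 0.7597 × 230 = 174.73
Denom = 645 + 174.73 = 819.73
RR3 = 385 / 819.73 = 0.4697
Denom = 385 + 54 + 54 + 127 + 25 = 645
RR5 = 385 / 645 = 0.5969
Difference = 59.69 − 46.97 = 12.72 percentage points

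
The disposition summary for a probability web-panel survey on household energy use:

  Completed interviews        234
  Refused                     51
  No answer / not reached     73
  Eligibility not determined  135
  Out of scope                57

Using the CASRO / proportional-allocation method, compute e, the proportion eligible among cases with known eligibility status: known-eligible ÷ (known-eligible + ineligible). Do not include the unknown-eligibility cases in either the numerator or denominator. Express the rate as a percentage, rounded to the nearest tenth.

86.3%

Known eligible = 234 + 51 + 73 = 358
e = 358 / (358 + 57) = 358 / 415 = 0.8627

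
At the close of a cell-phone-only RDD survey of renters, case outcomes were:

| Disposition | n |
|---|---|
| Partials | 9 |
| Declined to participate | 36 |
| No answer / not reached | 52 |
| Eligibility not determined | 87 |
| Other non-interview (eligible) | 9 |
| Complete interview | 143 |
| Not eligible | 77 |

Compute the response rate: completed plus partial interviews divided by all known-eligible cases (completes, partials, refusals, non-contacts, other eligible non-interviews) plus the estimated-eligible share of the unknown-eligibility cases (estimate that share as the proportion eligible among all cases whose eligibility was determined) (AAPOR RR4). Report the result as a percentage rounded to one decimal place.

Numerator → 143 + 9 = 152
Determined eligible → 143 + 9 + 36 + 52 + 9 = 249
e = 249 / (249 + 77) = 249 / 326 = 0.7638
Estimated eligible among unknowns → 0.7638 × 87 = 66.45
Denom → 249 + 66.45 = 315.45
RR4 = 152 / 315.45 = 0.4819

48.2%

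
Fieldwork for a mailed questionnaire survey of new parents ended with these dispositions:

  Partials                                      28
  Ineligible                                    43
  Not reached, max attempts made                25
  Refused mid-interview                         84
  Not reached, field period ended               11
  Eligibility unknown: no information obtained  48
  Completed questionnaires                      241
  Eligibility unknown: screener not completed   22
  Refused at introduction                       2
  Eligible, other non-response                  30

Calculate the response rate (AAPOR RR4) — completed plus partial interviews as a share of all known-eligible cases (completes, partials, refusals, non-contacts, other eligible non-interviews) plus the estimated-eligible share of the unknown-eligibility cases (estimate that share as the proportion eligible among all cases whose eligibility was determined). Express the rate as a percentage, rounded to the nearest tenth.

55.5%

Declined to participate = 2 + 84 = 86
Never reached = 11 + 25 = 36
Unknown if eligible = 22 + 48 = 70
Num → 241 + 28 = 269
Eligible (known) → 241 + 28 + 86 + 36 + 30 = 421
e = 421 / (421 + 43) = 421 / 464 = 0.9073
e × U → 0.9073 × 70 = 63.51
Base → 421 + 63.51 = 484.51
RR4 = 269 / 484.51 = 0.5552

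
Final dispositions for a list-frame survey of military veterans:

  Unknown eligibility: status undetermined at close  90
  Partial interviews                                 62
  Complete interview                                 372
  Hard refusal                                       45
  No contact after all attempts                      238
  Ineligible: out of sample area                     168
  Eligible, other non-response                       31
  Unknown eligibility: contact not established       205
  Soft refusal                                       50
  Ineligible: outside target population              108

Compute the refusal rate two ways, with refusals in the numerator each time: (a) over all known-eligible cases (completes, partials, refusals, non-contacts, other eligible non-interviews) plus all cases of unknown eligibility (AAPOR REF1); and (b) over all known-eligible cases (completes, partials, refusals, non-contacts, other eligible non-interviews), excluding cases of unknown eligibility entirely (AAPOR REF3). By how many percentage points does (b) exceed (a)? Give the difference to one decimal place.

3.2

Declined to participate = 45 + 50 = 95
Unknown if eligible = 205 + 90 = 295
Out of scope = 108 + 168 = 276
Numerator = 95
Base = 372 + 62 + 95 + 238 + 31 + 295 = 1093
REF1 = 95 / 1093 = 0.0869
Base = 372 + 62 + 95 + 238 + 31 = 798
REF3 = 95 / 798 = 0.1190
Difference = 11.90 − 8.69 = 3.21 percentage points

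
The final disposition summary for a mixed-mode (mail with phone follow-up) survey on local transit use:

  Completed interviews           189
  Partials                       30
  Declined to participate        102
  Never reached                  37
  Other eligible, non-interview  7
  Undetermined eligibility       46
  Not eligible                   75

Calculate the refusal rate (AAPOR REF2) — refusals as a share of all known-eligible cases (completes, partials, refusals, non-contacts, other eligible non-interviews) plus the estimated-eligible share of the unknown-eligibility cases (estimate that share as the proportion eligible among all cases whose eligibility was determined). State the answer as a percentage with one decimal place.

Numerator: 102
Known eligible: 189 + 30 + 102 + 37 + 7 = 365
e = 365 / (365 + 75) = 365 / 440 = 0.8295
Estimated eligible among unknowns: 0.8295 × 46 = 38.16
Base: 365 + 38.16 = 403.16
REF2 = 102 / 403.16 = 0.2530

25.3%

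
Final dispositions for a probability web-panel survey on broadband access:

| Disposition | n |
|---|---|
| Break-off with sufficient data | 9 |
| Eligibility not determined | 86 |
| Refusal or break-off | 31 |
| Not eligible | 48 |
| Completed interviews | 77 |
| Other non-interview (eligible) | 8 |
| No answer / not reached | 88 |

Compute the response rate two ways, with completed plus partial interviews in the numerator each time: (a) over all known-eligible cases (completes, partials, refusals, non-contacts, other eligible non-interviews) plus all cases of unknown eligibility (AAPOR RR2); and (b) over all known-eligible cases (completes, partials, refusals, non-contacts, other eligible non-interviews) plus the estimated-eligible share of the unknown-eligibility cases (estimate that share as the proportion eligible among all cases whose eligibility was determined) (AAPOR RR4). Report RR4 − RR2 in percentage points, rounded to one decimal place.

1.6

Top → 77 + 9 = 86
Base → 77 + 9 + 31 + 88 + 8 + 86 = 299
RR2 = 86 / 299 = 0.2876
Known eligible → 77 + 9 + 31 + 88 + 8 = 213
e = 213 / (213 + 48) = 213 / 261 = 0.8161
e × U → 0.8161 × 86 = 70.18
Base → 213 + 70.18 = 283.18
RR4 = 86 / 283.18 = 0.3037
Difference = 30.37 − 28.76 = 1.61 percentage points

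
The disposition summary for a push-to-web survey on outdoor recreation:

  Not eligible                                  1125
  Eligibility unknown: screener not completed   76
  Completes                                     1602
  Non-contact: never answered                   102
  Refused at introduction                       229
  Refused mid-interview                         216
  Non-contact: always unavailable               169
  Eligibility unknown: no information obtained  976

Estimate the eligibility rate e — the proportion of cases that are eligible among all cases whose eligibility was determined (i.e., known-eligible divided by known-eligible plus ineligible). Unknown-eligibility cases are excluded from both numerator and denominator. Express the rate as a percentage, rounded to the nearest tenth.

Refusal or break-off = 229 + 216 = 445
Non-contacts = 102 + 169 = 271
Eligibility not determined = 76 + 976 = 1052
Eligible (known) = 1602 + 445 + 271 = 2318
e = 2318 / (2318 + 1125) = 2318 / 3443 = 0.6733

67.3%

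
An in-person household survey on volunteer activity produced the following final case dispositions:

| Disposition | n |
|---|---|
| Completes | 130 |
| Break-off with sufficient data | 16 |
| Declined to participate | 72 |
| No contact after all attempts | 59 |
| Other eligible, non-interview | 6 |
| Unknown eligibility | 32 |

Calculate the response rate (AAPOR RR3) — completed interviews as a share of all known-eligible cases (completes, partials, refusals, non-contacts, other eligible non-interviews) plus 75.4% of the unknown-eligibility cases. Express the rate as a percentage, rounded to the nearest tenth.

Numerator = 130
Known eligible = 130 + 16 + 72 + 59 + 6 = 283
e × U = 0.7540 × 32 = 24.13
Base = 283 + 24.13 = 307.13
RR3 = 130 / 307.13 = 0.4233

42.3%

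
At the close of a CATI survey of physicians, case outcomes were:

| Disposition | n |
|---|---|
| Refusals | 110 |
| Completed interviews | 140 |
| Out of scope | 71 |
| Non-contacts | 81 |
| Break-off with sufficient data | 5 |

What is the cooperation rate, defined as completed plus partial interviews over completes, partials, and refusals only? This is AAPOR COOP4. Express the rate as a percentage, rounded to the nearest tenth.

56.9%

Top → 140 + 5 = 145
Denom → 140 + 5 + 110 = 255
COOP4 = 145 / 255 = 0.5686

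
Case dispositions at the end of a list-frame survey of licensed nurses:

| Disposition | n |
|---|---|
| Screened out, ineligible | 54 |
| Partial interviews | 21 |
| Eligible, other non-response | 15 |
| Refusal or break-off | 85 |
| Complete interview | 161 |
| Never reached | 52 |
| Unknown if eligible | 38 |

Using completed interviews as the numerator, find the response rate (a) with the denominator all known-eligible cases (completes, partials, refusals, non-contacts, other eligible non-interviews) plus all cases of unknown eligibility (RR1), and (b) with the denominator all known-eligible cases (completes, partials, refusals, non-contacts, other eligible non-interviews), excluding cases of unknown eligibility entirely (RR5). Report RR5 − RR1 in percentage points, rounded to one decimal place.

Num = 161
Denominator = 161 + 21 + 85 + 52 + 15 + 38 = 372
RR1 = 161 / 372 = 0.4328
Denominator = 161 + 21 + 85 + 52 + 15 = 334
RR5 = 161 / 334 = 0.4820
Difference = 48.20 − 43.28 = 4.92 percentage points

4.9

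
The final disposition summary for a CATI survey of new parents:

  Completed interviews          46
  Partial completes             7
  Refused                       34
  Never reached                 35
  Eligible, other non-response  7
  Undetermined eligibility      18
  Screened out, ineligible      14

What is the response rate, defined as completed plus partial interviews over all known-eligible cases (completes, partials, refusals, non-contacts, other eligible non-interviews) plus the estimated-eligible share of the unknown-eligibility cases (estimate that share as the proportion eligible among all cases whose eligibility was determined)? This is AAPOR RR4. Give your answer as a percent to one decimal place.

Top = 46 + 7 = 53
Eligible (known) = 46 + 7 + 34 + 35 + 7 = 129
e = 129 / (129 + 14) = 129 / 143 = 0.9021
Eligible share of unknowns = 0.9021 × 18 = 16.24
Denominator = 129 + 16.24 = 145.24
RR4 = 53 / 145.24 = 0.3649

36.5%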